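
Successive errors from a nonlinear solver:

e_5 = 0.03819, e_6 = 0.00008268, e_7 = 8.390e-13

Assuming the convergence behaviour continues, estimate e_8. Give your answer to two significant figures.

8.8e-37

First estimate the order: p ≈ ln(e_7/e_6) / ln(e_6/e_5) = ln(8.390e-13/0.00008268)/ln(0.00008268/0.03819) = ln(1.01476e-08)/ln(0.00216496) ≈ 3.0000.
Then e_8 ≈ e_7·(e_7/e_6)^p = 8.390e-13·(1.01476e-08)^3.0000 = 8.390e-13·1.04494e-24 ≈ 8.767e-37.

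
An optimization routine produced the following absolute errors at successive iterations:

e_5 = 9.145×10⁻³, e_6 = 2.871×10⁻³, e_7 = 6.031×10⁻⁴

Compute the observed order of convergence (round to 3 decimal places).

p ≈ ln(e_7/e_6) / ln(e_6/e_5)
  = ln(6.031×10⁻⁴/2.871×10⁻³) / ln(2.871×10⁻³/9.145×10⁻³)
  = ln(0.210066) / ln(0.313942)
  = -1.560334 / -1.158547 ≈ 1.346803

1.347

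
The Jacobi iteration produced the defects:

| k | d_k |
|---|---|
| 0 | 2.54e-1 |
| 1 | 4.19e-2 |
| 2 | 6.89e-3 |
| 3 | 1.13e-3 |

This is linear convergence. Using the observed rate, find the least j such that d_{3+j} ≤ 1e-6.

4

Rate ρ ≈ d_3/d_2 = 1.13e-3/6.89e-3 = 0.1640.
After j more steps, d_{3+j} ≈ 1.13e-3·ρ^j; need ρ^j ≤ 1e-6/1.13e-3 = 0.000884956.
j ≥ ln(0.000884956)/ln(0.1640) = -7.0300/-1.80789 = 3.889.
So 4 more iterations are needed.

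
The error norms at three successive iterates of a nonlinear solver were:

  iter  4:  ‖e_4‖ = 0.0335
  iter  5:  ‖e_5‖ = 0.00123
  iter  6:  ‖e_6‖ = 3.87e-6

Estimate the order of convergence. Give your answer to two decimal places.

p ≈ ln(‖e_6‖/‖e_5‖) / ln(‖e_5‖/‖e_4‖)
  = ln(3.87e-6/0.00123) / ln(0.00123/0.0335)
  = ln(0.00314634) / ln(0.0367164)
  = -5.76152 / -3.30453 ≈ 1.74352

1.74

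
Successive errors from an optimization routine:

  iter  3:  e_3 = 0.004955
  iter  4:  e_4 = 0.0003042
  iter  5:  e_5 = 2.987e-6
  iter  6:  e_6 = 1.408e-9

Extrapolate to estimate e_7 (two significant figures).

First estimate the order: p ≈ ln(e_6/e_5) / ln(e_5/e_4) = ln(1.408e-9/2.987e-6)/ln(2.987e-6/0.0003042) = ln(0.000471376)/ln(0.0098192) ≈ 1.6568.
Then e_7 ≈ e_6·(e_6/e_5)^p = 1.408e-9·(0.000471376)^1.6568 = 1.408e-9·3.07918e-06 ≈ 4.335e-15.

4.3e-15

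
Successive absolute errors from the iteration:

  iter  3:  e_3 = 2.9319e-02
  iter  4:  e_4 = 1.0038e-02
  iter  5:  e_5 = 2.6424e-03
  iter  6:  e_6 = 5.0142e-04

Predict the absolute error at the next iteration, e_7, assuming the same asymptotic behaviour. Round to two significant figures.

6.3e-5

First estimate the order: p ≈ ln(e_6/e_5) / ln(e_5/e_4) = ln(5.0142e-04/2.6424e-03)/ln(2.6424e-03/1.0038e-02) = ln(0.189759)/ln(0.26324) ≈ 1.2452.
Then e_7 ≈ e_6·(e_6/e_5)^p = 5.0142e-04·(0.189759)^1.2452 = 5.0142e-04·0.126246 ≈ 6.33e-05.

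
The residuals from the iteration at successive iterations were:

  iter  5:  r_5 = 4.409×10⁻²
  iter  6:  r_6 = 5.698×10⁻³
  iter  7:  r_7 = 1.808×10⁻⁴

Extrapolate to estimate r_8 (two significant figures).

First estimate the order: p ≈ ln(r_7/r_6) / ln(r_6/r_5) = ln(1.808×10⁻⁴/5.698×10⁻³)/ln(5.698×10⁻³/4.409×10⁻²) = ln(0.0317304)/ln(0.129236) ≈ 1.6864.
Then r_8 ≈ r_7·(r_7/r_6)^p = 1.808×10⁻⁴·(0.0317304)^1.6864 = 1.808×10⁻⁴·0.0029709 ≈ 5.371e-07.

5.4e-7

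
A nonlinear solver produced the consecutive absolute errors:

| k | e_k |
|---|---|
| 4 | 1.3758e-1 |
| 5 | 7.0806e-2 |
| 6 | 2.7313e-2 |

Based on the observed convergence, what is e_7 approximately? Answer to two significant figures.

First estimate the order: p ≈ ln(e_6/e_5) / ln(e_5/e_4) = ln(2.7313e-2/7.0806e-2)/ln(7.0806e-2/1.3758e-1) = ln(0.385744)/ln(0.514653) ≈ 1.4340.
Then e_7 ≈ e_6·(e_6/e_5)^p = 2.7313e-2·(0.385744)^1.4340 = 2.7313e-2·0.255125 ≈ 0.006968.

7.0e-3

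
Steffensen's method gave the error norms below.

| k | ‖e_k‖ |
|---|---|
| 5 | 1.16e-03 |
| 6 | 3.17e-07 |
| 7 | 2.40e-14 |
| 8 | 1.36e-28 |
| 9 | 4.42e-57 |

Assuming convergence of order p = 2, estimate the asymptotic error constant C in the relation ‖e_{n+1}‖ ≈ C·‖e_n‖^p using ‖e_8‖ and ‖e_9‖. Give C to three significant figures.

0.239

C ≈ ‖e_9‖ / ‖e_8‖^2
  = 4.42e-57 / (1.36e-28)^2
  = 4.42e-57 / 1.8496e-56 ≈ 0.23897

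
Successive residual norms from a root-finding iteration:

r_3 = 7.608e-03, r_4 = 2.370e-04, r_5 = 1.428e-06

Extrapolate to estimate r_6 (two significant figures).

First estimate the order: p ≈ ln(r_5/r_4) / ln(r_4/r_3) = ln(1.428e-06/2.370e-04)/ln(2.370e-04/7.608e-03) = ln(0.00602532)/ln(0.0311514) ≈ 1.4736.
Then r_6 ≈ r_5·(r_5/r_4)^p = 1.428e-06·(0.00602532)^1.4736 = 1.428e-06·0.000535277 ≈ 7.644e-10.

7.6e-10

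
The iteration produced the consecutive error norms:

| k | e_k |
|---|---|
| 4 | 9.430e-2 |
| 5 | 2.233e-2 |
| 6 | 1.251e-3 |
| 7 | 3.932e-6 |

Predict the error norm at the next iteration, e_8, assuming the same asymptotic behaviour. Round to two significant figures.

First estimate the order: p ≈ ln(e_7/e_6) / ln(e_6/e_5) = ln(3.932e-6/1.251e-3)/ln(1.251e-3/2.233e-2) = ln(0.00314309)/ln(0.0560233) ≈ 1.9995.
Then e_8 ≈ e_7·(e_7/e_6)^p = 3.932e-6·(0.00314309)^1.9995 = 3.932e-6·9.90752e-06 ≈ 3.896e-11.

3.9e-11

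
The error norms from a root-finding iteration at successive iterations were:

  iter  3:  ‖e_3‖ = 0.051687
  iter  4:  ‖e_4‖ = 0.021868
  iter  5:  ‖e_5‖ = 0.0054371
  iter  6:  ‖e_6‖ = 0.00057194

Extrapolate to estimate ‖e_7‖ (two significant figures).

First estimate the order: p ≈ ln(‖e_6‖/‖e_5‖) / ln(‖e_5‖/‖e_4‖) = ln(0.00057194/0.0054371)/ln(0.0054371/0.021868) = ln(0.105192)/ln(0.248633) ≈ 1.6181.
Then ‖e_7‖ ≈ ‖e_6‖·(‖e_6‖/‖e_5‖)^p = 0.00057194·(0.105192)^1.6181 = 0.00057194·0.0261499 ≈ 1.496e-05.

1.5e-5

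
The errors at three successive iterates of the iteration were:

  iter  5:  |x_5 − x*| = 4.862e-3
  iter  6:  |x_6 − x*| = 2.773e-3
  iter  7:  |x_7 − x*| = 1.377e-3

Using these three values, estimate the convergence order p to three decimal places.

1.247

p ≈ ln(|x_7 − x*|/|x_6 − x*|) / ln(|x_6 − x*|/|x_5 − x*|)
  = ln(1.377e-3/2.773e-3) / ln(2.773e-3/4.862e-3)
  = ln(0.496574) / ln(0.570341)
  = -0.700023 / -0.561521 ≈ 1.246655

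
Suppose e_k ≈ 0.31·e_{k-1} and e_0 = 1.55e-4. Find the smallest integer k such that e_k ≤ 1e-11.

15

After k steps, e_k ≈ 1.55e-4·0.31^k.
Need 0.31^k ≤ 1e-11/1.55e-4 = 6.45161e-08.
k ≥ ln(6.45161e-08)/ln(0.31) = -16.5564/-1.17118 = 14.137.
Smallest integer k = 15.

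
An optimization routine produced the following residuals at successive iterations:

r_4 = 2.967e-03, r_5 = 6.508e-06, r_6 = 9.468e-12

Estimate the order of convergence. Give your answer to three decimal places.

2.195

p ≈ ln(r_6/r_5) / ln(r_5/r_4)
  = ln(9.468e-12/6.508e-06) / ln(6.508e-06/2.967e-03)
  = ln(1.45482e-06) / ln(0.00219346)
  = -13.440628 / -6.122275 ≈ 2.195365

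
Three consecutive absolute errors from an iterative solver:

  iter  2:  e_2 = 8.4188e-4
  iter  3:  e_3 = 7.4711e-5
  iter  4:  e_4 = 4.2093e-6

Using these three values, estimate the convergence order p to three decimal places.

p ≈ ln(e_4/e_3) / ln(e_3/e_2)
  = ln(4.2093e-6/7.4711e-5) / ln(7.4711e-5/8.4188e-4)
  = ln(0.0563411) / ln(0.0887431)
  = -2.876331 / -2.422010 ≈ 1.187580

1.188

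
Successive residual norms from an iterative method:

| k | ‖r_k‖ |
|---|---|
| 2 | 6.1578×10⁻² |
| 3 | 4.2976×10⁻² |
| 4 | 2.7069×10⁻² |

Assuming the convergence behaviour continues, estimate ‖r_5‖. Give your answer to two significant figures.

First estimate the order: p ≈ ln(‖r_4‖/‖r_3‖) / ln(‖r_3‖/‖r_2‖) = ln(2.7069×10⁻²/4.2976×10⁻²)/ln(4.2976×10⁻²/6.1578×10⁻²) = ln(0.629863)/ln(0.697912) ≈ 1.2852.
Then ‖r_5‖ ≈ ‖r_4‖·(‖r_4‖/‖r_3‖)^p = 2.7069×10⁻²·(0.629863)^1.2852 = 2.7069×10⁻²·0.552066 ≈ 0.01494.

1.5e-2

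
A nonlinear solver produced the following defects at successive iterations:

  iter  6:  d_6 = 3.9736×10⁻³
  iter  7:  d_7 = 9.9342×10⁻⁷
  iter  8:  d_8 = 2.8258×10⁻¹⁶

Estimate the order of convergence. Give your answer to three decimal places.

2.650

p ≈ ln(d_8/d_7) / ln(d_7/d_6)
  = ln(2.8258×10⁻¹⁶/9.9342×10⁻⁷) / ln(9.9342×10⁻⁷/3.9736×10⁻³)
  = ln(2.84452e-10) / ln(0.000250005)
  = -21.980457 / -8.294030 ≈ 2.650154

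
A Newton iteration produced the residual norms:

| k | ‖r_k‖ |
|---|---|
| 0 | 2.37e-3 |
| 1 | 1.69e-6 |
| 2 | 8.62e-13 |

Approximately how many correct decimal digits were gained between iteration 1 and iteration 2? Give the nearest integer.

Digits gained ≈ log₁₀(‖r_1‖/‖r_2‖) = log₁₀(1.69e-6/8.62e-13) = log₁₀(1.96056e+06) ≈ 6.292.

6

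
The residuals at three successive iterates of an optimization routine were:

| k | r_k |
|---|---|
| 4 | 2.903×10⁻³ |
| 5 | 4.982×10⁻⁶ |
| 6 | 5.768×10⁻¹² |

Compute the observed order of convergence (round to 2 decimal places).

2.15

p ≈ ln(r_6/r_5) / ln(r_5/r_4)
  = ln(5.768×10⁻¹²/4.982×10⁻⁶) / ln(4.982×10⁻⁶/2.903×10⁻³)
  = ln(1.15777e-06) / ln(0.00171616)
  = -13.66901 / -6.36767 ≈ 2.14663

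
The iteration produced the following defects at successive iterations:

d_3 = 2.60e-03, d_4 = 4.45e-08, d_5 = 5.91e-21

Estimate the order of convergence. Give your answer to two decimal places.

p ≈ ln(d_5/d_4) / ln(d_4/d_3)
  = ln(5.91e-21/4.45e-08) / ln(4.45e-08/2.60e-03)
  = ln(1.32809e-13) / ln(1.71154e-05)
  = -29.64986 / -10.97553 ≈ 2.70145

2.70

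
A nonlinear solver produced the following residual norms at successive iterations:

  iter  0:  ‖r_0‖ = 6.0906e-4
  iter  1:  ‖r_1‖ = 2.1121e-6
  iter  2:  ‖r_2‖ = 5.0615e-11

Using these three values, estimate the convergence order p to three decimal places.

1.878

p ≈ ln(‖r_2‖/‖r_1‖) / ln(‖r_1‖/‖r_0‖)
  = ln(5.0615e-11/2.1121e-6) / ln(2.1121e-6/6.0906e-4)
  = ln(2.39643e-05) / ln(0.0034678)
  = -10.638945 / -5.664235 ≈ 1.878267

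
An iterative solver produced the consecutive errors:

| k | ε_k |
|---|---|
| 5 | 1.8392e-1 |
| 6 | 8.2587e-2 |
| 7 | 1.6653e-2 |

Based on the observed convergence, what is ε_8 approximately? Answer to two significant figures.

6.8e-4

First estimate the order: p ≈ ln(ε_7/ε_6) / ln(ε_6/ε_5) = ln(1.6653e-2/8.2587e-2)/ln(8.2587e-2/1.8392e-1) = ln(0.201642)/ln(0.449038) ≈ 2.0000.
Then ε_8 ≈ ε_7·(ε_7/ε_6)^p = 1.6653e-2·(0.201642)^2.0000 = 1.6653e-2·0.0406595 ≈ 0.0006771.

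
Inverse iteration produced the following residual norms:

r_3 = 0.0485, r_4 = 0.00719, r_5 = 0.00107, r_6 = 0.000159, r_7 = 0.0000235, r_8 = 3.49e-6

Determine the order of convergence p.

1

Consecutive ratios: r_8/r_7 = 3.49e-6/0.0000235 = 0.148511, r_7/r_6 = 0.0000235/0.000159 = 0.147799.
p ≈ ln(0.148511)/ln(0.147799) = -1.9071/-1.9119 ≈ 1.00.
So the convergence is linear (order 1).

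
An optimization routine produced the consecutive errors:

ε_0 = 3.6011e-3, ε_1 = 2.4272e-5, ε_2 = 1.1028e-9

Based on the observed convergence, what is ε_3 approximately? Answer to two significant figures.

2.3e-18

First estimate the order: p ≈ ln(ε_2/ε_1) / ln(ε_1/ε_0) = ln(1.1028e-9/2.4272e-5)/ln(2.4272e-5/3.6011e-3) = ln(4.54351e-05)/ln(0.00674016) ≈ 2.0000.
Then ε_3 ≈ ε_2·(ε_2/ε_1)^p = 1.1028e-9·(4.54351e-05)^2.0000 = 1.1028e-9·2.06435e-09 ≈ 2.277e-18.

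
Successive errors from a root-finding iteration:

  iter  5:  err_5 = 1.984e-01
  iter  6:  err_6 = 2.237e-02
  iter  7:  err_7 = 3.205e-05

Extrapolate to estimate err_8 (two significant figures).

First estimate the order: p ≈ ln(err_7/err_6) / ln(err_6/err_5) = ln(3.205e-05/2.237e-02)/ln(2.237e-02/1.984e-01) = ln(0.00143272)/ln(0.112752) ≈ 3.0002.
Then err_8 ≈ err_7·(err_7/err_6)^p = 3.205e-05·(0.00143272)^3.0002 = 3.205e-05·2.93708e-09 ≈ 9.413e-14.

9.4e-14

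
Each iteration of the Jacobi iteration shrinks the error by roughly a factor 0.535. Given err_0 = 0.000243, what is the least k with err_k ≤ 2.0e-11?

27

After k steps, err_k ≈ 0.000243·0.535^k.
Need 0.535^k ≤ 2.0e-11/0.000243 = 8.23045e-08.
k ≥ ln(8.23045e-08)/ln(0.535) = -16.3128/-0.62549 = 26.080.
Smallest integer k = 27.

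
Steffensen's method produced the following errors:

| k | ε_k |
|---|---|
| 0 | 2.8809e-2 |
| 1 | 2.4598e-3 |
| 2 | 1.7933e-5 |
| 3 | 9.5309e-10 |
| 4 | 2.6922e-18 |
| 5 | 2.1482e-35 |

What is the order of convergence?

2

Consecutive ratios: ε_5/ε_4 = 2.1482e-35/2.6922e-18 = 7.97935e-18, ε_4/ε_3 = 2.6922e-18/9.5309e-10 = 2.82471e-09.
p ≈ ln(7.97935e-18)/ln(2.82471e-09) = -39.3697/-19.6849 ≈ 2.00.
So the convergence is quadratic (order 2).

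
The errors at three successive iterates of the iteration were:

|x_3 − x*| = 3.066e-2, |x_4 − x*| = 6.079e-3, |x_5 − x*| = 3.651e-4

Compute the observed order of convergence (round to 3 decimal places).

1.738

p ≈ ln(|x_5 − x*|/|x_4 − x*|) / ln(|x_4 − x*|/|x_3 − x*|)
  = ln(3.651e-4/6.079e-3) / ln(6.079e-3/3.066e-2)
  = ln(0.0600592) / ln(0.198271)
  = -2.812425 / -1.618120 ≈ 1.738082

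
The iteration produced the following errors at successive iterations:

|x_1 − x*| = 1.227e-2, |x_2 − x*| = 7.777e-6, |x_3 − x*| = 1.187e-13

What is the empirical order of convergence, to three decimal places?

p ≈ ln(|x_3 − x*|/|x_2 − x*|) / ln(|x_2 − x*|/|x_1 − x*|)
  = ln(1.187e-13/7.777e-6) / ln(7.777e-6/1.227e-2)
  = ln(1.5263e-08) / ln(0.000633822)
  = -17.997834 / -7.363742 ≈ 2.444115

2.444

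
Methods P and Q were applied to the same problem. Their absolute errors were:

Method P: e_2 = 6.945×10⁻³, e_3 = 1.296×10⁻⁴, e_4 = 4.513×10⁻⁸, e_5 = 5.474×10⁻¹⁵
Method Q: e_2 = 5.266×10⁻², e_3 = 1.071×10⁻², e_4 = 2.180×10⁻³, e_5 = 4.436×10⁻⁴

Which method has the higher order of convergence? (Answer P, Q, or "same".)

Method P: p ≈ ln(5.474×10⁻¹⁵/4.513×10⁻⁸)/ln(4.513×10⁻⁸/1.296×10⁻⁴) ≈ 2.00.
Method Q: p ≈ ln(4.436×10⁻⁴/2.180×10⁻³)/ln(2.180×10⁻³/1.071×10⁻²) ≈ 1.00.
Method P has the higher order (≈2.0 vs ≈1.0).

P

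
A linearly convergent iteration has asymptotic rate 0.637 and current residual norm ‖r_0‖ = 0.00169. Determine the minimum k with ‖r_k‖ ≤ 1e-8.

27

After k steps, ‖r_k‖ ≈ 0.00169·0.637^k.
Need 0.637^k ≤ 1e-8/0.00169 = 5.91716e-06.
k ≥ ln(5.91716e-06)/ln(0.637) = -12.0377/-0.45099 = 26.692.
Smallest integer k = 27.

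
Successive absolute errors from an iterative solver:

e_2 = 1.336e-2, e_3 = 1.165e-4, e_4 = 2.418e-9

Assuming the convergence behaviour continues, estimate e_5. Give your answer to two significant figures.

First estimate the order: p ≈ ln(e_4/e_3) / ln(e_3/e_2) = ln(2.418e-9/1.165e-4)/ln(1.165e-4/1.336e-2) = ln(2.07554e-05)/ln(0.00872006) ≈ 2.2738.
Then e_5 ≈ e_4·(e_4/e_3)^p = 2.418e-9·(2.07554e-05)^2.2738 = 2.418e-9·2.24953e-11 ≈ 5.439e-20.

5.4e-20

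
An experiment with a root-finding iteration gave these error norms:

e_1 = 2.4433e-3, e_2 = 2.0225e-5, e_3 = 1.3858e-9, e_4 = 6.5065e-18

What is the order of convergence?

Consecutive ratios: e_4/e_3 = 6.5065e-18/1.3858e-9 = 4.69512e-09, e_3/e_2 = 1.3858e-9/2.0225e-5 = 6.85192e-05.
p ≈ ln(4.69512e-09)/ln(6.85192e-05) = -19.1767/-9.5884 ≈ 2.00.
So the convergence is quadratic (order 2).

2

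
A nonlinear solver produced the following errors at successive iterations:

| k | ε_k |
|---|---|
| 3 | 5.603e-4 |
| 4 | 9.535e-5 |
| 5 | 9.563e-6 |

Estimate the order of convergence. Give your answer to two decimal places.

p ≈ ln(ε_5/ε_4) / ln(ε_4/ε_3)
  = ln(9.563e-6/9.535e-5) / ln(9.535e-5/5.603e-4)
  = ln(0.100294) / ln(0.170177)
  = -2.29965 / -1.77092 ≈ 1.29856

1.30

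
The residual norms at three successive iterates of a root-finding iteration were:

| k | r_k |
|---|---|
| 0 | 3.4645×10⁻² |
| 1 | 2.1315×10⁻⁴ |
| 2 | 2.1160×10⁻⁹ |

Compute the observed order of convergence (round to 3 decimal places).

p ≈ ln(r_2/r_1) / ln(r_1/r_0)
  = ln(2.1160×10⁻⁹/2.1315×10⁻⁴) / ln(2.1315×10⁻⁴/3.4645×10⁻²)
  = ln(9.92728e-06) / ln(0.0061524)
  = -11.520224 / -5.090913 ≈ 2.262899

2.263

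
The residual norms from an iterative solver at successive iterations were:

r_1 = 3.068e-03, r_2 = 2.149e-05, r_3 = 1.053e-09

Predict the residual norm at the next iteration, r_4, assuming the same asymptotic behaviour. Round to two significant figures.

First estimate the order: p ≈ ln(r_3/r_2) / ln(r_2/r_1) = ln(1.053e-09/2.149e-05)/ln(2.149e-05/3.068e-03) = ln(4.89995e-05)/ln(0.00700456) ≈ 2.0003.
Then r_4 ≈ r_3·(r_3/r_2)^p = 1.053e-09·(4.89995e-05)^2.0003 = 1.053e-09·2.39381e-09 ≈ 2.521e-18.

2.5e-18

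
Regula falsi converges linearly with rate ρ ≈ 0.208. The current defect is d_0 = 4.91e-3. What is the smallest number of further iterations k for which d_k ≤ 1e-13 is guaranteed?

16

After k steps, d_k ≈ 4.91e-3·0.208^k.
Need 0.208^k ≤ 1e-13/4.91e-3 = 2.03666e-11.
k ≥ ln(2.03666e-11)/ln(0.208) = -24.6171/-1.57022 = 15.677.
Smallest integer k = 16.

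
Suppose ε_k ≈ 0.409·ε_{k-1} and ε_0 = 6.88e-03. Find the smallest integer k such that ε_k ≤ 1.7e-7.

12

After k steps, ε_k ≈ 6.88e-03·0.409^k.
Need 0.409^k ≤ 1.7e-7/6.88e-03 = 2.47093e-05.
k ≥ ln(2.47093e-05)/ln(0.409) = -10.6083/-0.89404 = 11.866.
Smallest integer k = 12.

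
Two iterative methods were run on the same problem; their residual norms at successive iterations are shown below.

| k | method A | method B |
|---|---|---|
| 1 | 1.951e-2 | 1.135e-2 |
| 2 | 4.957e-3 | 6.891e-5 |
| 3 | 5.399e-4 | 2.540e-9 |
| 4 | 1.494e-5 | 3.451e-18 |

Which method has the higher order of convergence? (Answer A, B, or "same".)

Method A: p ≈ ln(1.494e-5/5.399e-4)/ln(5.399e-4/4.957e-3) ≈ 1.62.
Method B: p ≈ ln(3.451e-18/2.540e-9)/ln(2.540e-9/6.891e-5) ≈ 2.00.
Method B has the higher order (≈2.0 vs ≈1.6).

B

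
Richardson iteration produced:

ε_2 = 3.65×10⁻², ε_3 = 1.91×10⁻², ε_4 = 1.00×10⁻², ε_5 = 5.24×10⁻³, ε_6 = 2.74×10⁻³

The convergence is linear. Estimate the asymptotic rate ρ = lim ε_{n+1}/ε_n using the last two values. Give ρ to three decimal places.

0.523

ρ ≈ ε_6/ε_5 = 2.74×10⁻³/5.24×10⁻³ = 0.52290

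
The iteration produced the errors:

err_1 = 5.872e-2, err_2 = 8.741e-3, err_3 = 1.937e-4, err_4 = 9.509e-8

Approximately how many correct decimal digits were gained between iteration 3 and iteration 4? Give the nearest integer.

Digits gained ≈ log₁₀(err_3/err_4) = log₁₀(1.937e-4/9.509e-8) = log₁₀(2037.02) ≈ 3.309.

3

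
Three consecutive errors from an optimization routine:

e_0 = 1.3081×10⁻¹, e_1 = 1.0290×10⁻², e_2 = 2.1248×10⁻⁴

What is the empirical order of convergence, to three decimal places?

p ≈ ln(e_2/e_1) / ln(e_1/e_0)
  = ln(2.1248×10⁻⁴/1.0290×10⁻²) / ln(1.0290×10⁻²/1.3081×10⁻¹)
  = ln(0.0206492) / ln(0.0786637)
  = -3.880079 / -2.542573 ≈ 1.526044

1.526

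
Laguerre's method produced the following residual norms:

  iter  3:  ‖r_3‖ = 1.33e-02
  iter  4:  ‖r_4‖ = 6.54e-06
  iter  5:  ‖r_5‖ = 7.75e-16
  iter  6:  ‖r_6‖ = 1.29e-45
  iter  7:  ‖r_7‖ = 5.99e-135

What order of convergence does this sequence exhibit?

Consecutive ratios: ‖r_7‖/‖r_6‖ = 5.99e-135/1.29e-45 = 4.64341e-90, ‖r_6‖/‖r_5‖ = 1.29e-45/7.75e-16 = 1.66452e-30.
p ≈ ln(4.64341e-90)/ln(1.66452e-30) = -205.6972/-68.5680 ≈ 3.00.
So the convergence is cubic (order 3).

3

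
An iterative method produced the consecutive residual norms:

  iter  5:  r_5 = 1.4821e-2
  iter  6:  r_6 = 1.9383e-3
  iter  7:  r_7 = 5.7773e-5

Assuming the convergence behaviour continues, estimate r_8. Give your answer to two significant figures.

First estimate the order: p ≈ ln(r_7/r_6) / ln(r_6/r_5) = ln(5.7773e-5/1.9383e-3)/ln(1.9383e-3/1.4821e-2) = ln(0.029806)/ln(0.130781) ≈ 1.7270.
Then r_8 ≈ r_7·(r_7/r_6)^p = 5.7773e-5·(0.029806)^1.7270 = 5.7773e-5·0.00231805 ≈ 1.339e-07.

1.3e-7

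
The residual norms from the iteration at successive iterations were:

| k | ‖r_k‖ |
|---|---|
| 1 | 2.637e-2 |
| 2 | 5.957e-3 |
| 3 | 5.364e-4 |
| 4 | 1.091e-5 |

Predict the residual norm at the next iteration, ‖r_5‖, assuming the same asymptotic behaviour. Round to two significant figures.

First estimate the order: p ≈ ln(‖r_4‖/‖r_3‖) / ln(‖r_3‖/‖r_2‖) = ln(1.091e-5/5.364e-4)/ln(5.364e-4/5.957e-3) = ln(0.0203393)/ln(0.0900453) ≈ 1.6180.
Then ‖r_5‖ ≈ ‖r_4‖·(‖r_4‖/‖r_3‖)^p = 1.091e-5·(0.0203393)^1.6180 = 1.091e-5·0.00183184 ≈ 1.999e-08.

2.0e-8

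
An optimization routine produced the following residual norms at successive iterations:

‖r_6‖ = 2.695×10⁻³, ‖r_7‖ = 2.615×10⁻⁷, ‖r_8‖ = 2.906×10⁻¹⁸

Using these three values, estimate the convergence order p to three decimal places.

p ≈ ln(‖r_8‖/‖r_7‖) / ln(‖r_7‖/‖r_6‖)
  = ln(2.906×10⁻¹⁸/2.615×10⁻⁷) / ln(2.615×10⁻⁷/2.695×10⁻³)
  = ln(1.11128e-11) / ln(9.70315e-05)
  = -25.222924 / -9.240475 ≈ 2.729613

2.730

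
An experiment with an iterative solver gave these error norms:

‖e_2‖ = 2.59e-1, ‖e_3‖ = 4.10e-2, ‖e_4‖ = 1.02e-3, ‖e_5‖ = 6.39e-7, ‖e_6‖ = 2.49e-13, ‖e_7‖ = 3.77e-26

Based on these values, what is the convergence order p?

Consecutive ratios: ‖e_7‖/‖e_6‖ = 3.77e-26/2.49e-13 = 1.51406e-13, ‖e_6‖/‖e_5‖ = 2.49e-13/6.39e-7 = 3.89671e-07.
p ≈ ln(1.51406e-13)/ln(3.89671e-07) = -29.5188/-14.7580 ≈ 2.00.
So the convergence is quadratic (order 2).

2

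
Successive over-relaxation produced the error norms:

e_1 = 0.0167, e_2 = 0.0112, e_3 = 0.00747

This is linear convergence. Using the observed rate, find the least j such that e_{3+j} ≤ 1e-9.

Rate ρ ≈ e_3/e_2 = 0.00747/0.0112 = 0.6670.
After j more steps, e_{3+j} ≈ 0.00747·ρ^j; need ρ^j ≤ 1e-9/0.00747 = 1.33869e-07.
j ≥ ln(1.33869e-07)/ln(0.6670) = -15.8264/-0.40497 = 39.080.
So 40 more iterations are needed.

40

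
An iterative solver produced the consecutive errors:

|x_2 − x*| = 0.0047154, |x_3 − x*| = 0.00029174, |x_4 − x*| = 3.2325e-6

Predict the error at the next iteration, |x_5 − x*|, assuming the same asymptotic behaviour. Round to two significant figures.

First estimate the order: p ≈ ln(|x_4 − x*|/|x_3 − x*|) / ln(|x_3 − x*|/|x_2 − x*|) = ln(3.2325e-6/0.00029174)/ln(0.00029174/0.0047154) = ln(0.0110801)/ln(0.0618696) ≈ 1.6181.
Then |x_5 − x*| ≈ |x_4 − x*|·(|x_4 − x*|/|x_3 − x*|)^p = 3.2325e-6·(0.0110801)^1.6181 = 3.2325e-6·0.000685293 ≈ 2.215e-09.

2.2e-9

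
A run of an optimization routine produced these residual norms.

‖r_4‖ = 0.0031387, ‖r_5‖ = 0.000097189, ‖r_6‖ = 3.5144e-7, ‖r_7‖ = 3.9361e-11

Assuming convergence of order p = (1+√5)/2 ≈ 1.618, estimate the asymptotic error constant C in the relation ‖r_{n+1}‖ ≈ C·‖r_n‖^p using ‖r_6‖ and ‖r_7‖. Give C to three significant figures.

C ≈ ‖r_7‖ / ‖r_6‖^1.618
  = 3.9361e-11 / (3.5144e-7)^1.618
  = 3.9361e-11 / 3.60734e-11 ≈ 1.0911

1.09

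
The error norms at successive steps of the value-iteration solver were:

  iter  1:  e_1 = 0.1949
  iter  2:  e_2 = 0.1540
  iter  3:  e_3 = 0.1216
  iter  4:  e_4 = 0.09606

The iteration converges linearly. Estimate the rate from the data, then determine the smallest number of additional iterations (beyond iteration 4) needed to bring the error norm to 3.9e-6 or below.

Rate ρ ≈ e_4/e_3 = 0.09606/0.1216 = 0.7900.
After j more steps, e_{4+j} ≈ 0.09606·ρ^j; need ρ^j ≤ 3.9e-6/0.09606 = 4.05996e-05.
j ≥ ln(4.05996e-05)/ln(0.7900) = -10.1118/-0.23572 = 42.898.
So 43 more iterations are needed.

43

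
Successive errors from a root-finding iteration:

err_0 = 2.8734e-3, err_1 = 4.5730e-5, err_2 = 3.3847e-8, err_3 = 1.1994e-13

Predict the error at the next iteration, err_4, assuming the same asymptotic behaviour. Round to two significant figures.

3.9e-23

First estimate the order: p ≈ ln(err_3/err_2) / ln(err_2/err_1) = ln(1.1994e-13/3.3847e-8)/ln(3.3847e-8/4.5730e-5) = ln(3.54359e-06)/ln(0.000740149) ≈ 1.7410.
Then err_4 ≈ err_3·(err_3/err_2)^p = 1.1994e-13·(3.54359e-06)^1.7410 = 1.1994e-13·3.24027e-10 ≈ 3.886e-23.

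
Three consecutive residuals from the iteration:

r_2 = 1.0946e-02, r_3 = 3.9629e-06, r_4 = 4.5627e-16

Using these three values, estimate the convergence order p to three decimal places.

2.888

p ≈ ln(r_4/r_3) / ln(r_3/r_2)
  = ln(4.5627e-16/3.9629e-06) / ln(3.9629e-06/1.0946e-02)
  = ln(1.15135e-10) / ln(0.000362041)
  = -22.884916 / -7.923753 ≈ 2.888141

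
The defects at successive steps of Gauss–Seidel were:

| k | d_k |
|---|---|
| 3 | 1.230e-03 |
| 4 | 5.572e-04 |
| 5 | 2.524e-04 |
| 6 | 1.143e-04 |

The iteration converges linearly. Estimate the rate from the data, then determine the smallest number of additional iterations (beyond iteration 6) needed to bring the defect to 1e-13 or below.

Rate ρ ≈ d_6/d_5 = 1.143e-04/2.524e-04 = 0.4529.
After j more steps, d_{6+j} ≈ 1.143e-04·ρ^j; need ρ^j ≤ 1e-13/1.143e-04 = 8.74891e-10.
j ≥ ln(8.74891e-10)/ln(0.4529) = -20.8569/-0.79208 = 26.332.
So 27 more iterations are needed.

27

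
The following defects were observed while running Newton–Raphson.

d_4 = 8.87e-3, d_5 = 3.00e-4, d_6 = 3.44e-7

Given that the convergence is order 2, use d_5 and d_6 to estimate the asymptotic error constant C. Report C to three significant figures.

C ≈ d_6 / d_5^2
  = 3.44e-7 / (3.00e-4)^2
  = 3.44e-7 / 9e-08 ≈ 3.8222

3.82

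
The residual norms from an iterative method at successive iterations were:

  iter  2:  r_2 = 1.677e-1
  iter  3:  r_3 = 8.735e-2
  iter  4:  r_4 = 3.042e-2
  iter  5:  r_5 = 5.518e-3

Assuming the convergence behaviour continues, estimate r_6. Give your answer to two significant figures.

3.5e-4

First estimate the order: p ≈ ln(r_5/r_4) / ln(r_4/r_3) = ln(5.518e-3/3.042e-2)/ln(3.042e-2/8.735e-2) = ln(0.181394)/ln(0.348254) ≈ 1.6184.
Then r_6 ≈ r_5·(r_5/r_4)^p = 5.518e-3·(0.181394)^1.6184 = 5.518e-3·0.0631183 ≈ 0.0003483.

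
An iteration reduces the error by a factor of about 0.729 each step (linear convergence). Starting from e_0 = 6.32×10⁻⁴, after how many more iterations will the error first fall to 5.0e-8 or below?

After k steps, e_k ≈ 6.32×10⁻⁴·0.729^k.
Need 0.729^k ≤ 5.0e-8/6.32×10⁻⁴ = 7.91139e-05.
k ≥ ln(7.91139e-05)/ln(0.729) = -9.4446/-0.31608 = 29.880.
Smallest integer k = 30.

30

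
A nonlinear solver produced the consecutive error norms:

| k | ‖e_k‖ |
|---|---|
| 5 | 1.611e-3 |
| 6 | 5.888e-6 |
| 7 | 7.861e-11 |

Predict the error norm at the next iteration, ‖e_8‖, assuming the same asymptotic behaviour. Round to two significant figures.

1.4e-20

First estimate the order: p ≈ ln(‖e_7‖/‖e_6‖) / ln(‖e_6‖/‖e_5‖) = ln(7.861e-11/5.888e-6)/ln(5.888e-6/1.611e-3) = ln(1.33509e-05)/ln(0.00365487) ≈ 2.0001.
Then ‖e_8‖ ≈ ‖e_7‖·(‖e_7‖/‖e_6‖)^p = 7.861e-11·(1.33509e-05)^2.0001 = 7.861e-11·1.78047e-10 ≈ 1.4e-20.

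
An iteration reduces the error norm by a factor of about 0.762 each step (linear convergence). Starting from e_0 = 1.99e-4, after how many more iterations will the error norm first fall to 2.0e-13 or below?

77

After k steps, e_k ≈ 1.99e-4·0.762^k.
Need 0.762^k ≤ 2.0e-13/1.99e-4 = 1.00503e-09.
k ≥ ln(1.00503e-09)/ln(0.762) = -20.7182/-0.27181 = 76.223.
Smallest integer k = 77.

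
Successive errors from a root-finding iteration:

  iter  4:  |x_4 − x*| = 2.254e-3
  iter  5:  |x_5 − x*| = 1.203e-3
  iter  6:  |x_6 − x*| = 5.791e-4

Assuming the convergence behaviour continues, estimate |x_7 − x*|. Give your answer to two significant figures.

First estimate the order: p ≈ ln(|x_6 − x*|/|x_5 − x*|) / ln(|x_5 − x*|/|x_4 − x*|) = ln(5.791e-4/1.203e-3)/ln(1.203e-3/2.254e-3) = ln(0.48138)/ln(0.533718) ≈ 1.1644.
Then |x_7 − x*| ≈ |x_6 − x*|·(|x_6 − x*|/|x_5 − x*|)^p = 5.791e-4·(0.48138)^1.1644 = 5.791e-4·0.426864 ≈ 0.0002472.

2.5e-4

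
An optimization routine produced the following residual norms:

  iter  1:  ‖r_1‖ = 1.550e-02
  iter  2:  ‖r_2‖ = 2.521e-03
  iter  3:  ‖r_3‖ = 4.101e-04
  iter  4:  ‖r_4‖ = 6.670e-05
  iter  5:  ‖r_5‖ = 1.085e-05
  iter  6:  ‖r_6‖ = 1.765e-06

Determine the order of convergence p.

Consecutive ratios: ‖r_6‖/‖r_5‖ = 1.765e-06/1.085e-05 = 0.162673, ‖r_5‖/‖r_4‖ = 1.085e-05/6.670e-05 = 0.162669.
p ≈ ln(0.162673)/ln(0.162669) = -1.8160/-1.8160 ≈ 1.00.
So the convergence is linear (order 1).

1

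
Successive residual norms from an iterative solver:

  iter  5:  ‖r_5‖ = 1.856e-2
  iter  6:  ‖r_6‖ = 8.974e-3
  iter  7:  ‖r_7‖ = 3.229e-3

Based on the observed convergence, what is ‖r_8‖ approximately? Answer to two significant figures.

First estimate the order: p ≈ ln(‖r_7‖/‖r_6‖) / ln(‖r_6‖/‖r_5‖) = ln(3.229e-3/8.974e-3)/ln(8.974e-3/1.856e-2) = ln(0.359817)/ln(0.483513) ≈ 1.4066.
Then ‖r_8‖ ≈ ‖r_7‖·(‖r_7‖/‖r_6‖)^p = 3.229e-3·(0.359817)^1.4066 = 3.229e-3·0.237457 ≈ 0.0007667.

7.7e-4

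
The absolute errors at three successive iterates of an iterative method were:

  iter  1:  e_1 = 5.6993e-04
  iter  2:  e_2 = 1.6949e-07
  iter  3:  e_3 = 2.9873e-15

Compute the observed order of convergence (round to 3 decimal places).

2.199

p ≈ ln(e_3/e_2) / ln(e_2/e_1)
  = ln(2.9873e-15/1.6949e-07) / ln(1.6949e-07/5.6993e-04)
  = ln(1.76252e-08) / ln(0.000297387)
  = -17.853936 / -8.120476 ≈ 2.198632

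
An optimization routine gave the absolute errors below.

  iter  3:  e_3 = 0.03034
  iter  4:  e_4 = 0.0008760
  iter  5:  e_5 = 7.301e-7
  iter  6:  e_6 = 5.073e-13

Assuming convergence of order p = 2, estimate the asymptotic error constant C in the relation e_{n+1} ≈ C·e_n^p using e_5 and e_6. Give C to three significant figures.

C ≈ e_6 / e_5^2
  = 5.073e-13 / (7.301e-7)^2
  = 5.073e-13 / 5.33046e-13 ≈ 0.9517

0.952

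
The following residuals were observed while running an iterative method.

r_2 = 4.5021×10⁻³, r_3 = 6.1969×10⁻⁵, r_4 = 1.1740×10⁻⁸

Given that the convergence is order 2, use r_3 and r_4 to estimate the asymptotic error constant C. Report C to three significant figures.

C ≈ r_4 / r_3^2
  = 1.1740×10⁻⁸ / (6.1969×10⁻⁵)^2
  = 1.1740×10⁻⁸ / 3.84016e-09 ≈ 3.0572

3.06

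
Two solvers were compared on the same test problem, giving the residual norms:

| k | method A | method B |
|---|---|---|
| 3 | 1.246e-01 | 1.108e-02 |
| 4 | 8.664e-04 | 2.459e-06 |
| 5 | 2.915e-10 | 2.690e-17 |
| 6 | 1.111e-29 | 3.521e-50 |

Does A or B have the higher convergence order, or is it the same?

same

Method A: p ≈ ln(1.111e-29/2.915e-10)/ln(2.915e-10/8.664e-04) ≈ 3.00.
Method B: p ≈ ln(3.521e-50/2.690e-17)/ln(2.690e-17/2.459e-06) ≈ 3.00.
Both orders ≈ 3.0 — effectively the same.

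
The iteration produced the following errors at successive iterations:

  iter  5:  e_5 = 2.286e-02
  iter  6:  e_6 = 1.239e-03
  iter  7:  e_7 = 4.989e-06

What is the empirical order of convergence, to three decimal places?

1.892

p ≈ ln(e_7/e_6) / ln(e_6/e_5)
  = ln(4.989e-06/1.239e-03) / ln(1.239e-03/2.286e-02)
  = ln(0.00402663) / ln(0.0541995)
  = -5.514825 / -2.915084 ≈ 1.891824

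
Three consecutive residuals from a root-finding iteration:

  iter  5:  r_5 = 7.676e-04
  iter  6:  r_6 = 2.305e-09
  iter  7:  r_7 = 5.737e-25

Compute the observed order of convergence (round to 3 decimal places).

2.826

p ≈ ln(r_7/r_6) / ln(r_6/r_5)
  = ln(5.737e-25/2.305e-09) / ln(2.305e-09/7.676e-04)
  = ln(2.48894e-16) / ln(3.00287e-06)
  = -35.929505 / -12.715942 ≈ 2.825548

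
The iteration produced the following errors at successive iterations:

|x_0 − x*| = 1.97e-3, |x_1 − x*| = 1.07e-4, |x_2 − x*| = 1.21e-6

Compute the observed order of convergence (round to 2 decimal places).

1.54

p ≈ ln(|x_2 − x*|/|x_1 − x*|) / ln(|x_1 − x*|/|x_0 − x*|)
  = ln(1.21e-6/1.07e-4) / ln(1.07e-4/1.97e-3)
  = ln(0.0113084) / ln(0.0543147)
  = -4.48221 / -2.91296 ≈ 1.53871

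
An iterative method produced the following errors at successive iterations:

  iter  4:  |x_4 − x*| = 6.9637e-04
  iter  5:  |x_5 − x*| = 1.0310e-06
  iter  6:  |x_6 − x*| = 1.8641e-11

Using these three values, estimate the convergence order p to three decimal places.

1.676

p ≈ ln(|x_6 − x*|/|x_5 − x*|) / ln(|x_5 − x*|/|x_4 − x*|)
  = ln(1.8641e-11/1.0310e-06) / ln(1.0310e-06/6.9637e-04)
  = ln(1.80805e-05) / ln(0.00148053)
  = -10.920677 / -6.515355 ≈ 1.676145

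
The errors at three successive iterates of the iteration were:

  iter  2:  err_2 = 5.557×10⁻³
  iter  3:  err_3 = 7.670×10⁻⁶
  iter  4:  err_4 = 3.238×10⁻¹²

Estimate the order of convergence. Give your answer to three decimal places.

2.229

p ≈ ln(err_4/err_3) / ln(err_3/err_2)
  = ln(3.238×10⁻¹²/7.670×10⁻⁶) / ln(7.670×10⁻⁶/5.557×10⁻³)
  = ln(4.22164e-07) / ln(0.00138024)
  = -14.677872 / -6.585498 ≈ 2.228817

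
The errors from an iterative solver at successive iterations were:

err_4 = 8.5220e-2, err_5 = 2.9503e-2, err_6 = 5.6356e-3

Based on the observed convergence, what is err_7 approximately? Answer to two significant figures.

4.3e-4

First estimate the order: p ≈ ln(err_6/err_5) / ln(err_5/err_4) = ln(5.6356e-3/2.9503e-2)/ln(2.9503e-2/8.5220e-2) = ln(0.191018)/ln(0.346198) ≈ 1.5606.
Then err_7 ≈ err_6·(err_6/err_5)^p = 5.6356e-3·(0.191018)^1.5606 = 5.6356e-3·0.075517 ≈ 0.0004256.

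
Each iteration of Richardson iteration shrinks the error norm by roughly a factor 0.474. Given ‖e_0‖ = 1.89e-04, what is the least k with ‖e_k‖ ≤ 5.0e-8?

After k steps, ‖e_k‖ ≈ 1.89e-04·0.474^k.
Need 0.474^k ≤ 5.0e-8/1.89e-04 = 0.00026455.
k ≥ ln(0.00026455)/ln(0.474) = -8.2375/-0.74655 = 11.034.
Smallest integer k = 12.

12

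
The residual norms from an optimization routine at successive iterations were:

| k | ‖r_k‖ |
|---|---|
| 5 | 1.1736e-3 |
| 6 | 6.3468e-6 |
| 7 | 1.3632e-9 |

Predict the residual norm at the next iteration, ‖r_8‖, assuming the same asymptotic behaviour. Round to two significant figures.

1.6e-15

First estimate the order: p ≈ ln(‖r_7‖/‖r_6‖) / ln(‖r_6‖/‖r_5‖) = ln(1.3632e-9/6.3468e-6)/ln(6.3468e-6/1.1736e-3) = ln(0.000214785)/ln(0.00540798) ≈ 1.6180.
Then ‖r_8‖ ≈ ‖r_7‖·(‖r_7‖/‖r_6‖)^p = 1.3632e-9·(0.000214785)^1.6180 = 1.3632e-9·1.16194e-06 ≈ 1.584e-15.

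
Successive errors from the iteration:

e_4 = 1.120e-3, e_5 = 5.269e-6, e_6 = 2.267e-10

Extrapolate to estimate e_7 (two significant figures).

1.5e-18

First estimate the order: p ≈ ln(e_6/e_5) / ln(e_5/e_4) = ln(2.267e-10/5.269e-6)/ln(5.269e-6/1.120e-3) = ln(4.30252e-05)/ln(0.00470446) ≈ 1.8760.
Then e_7 ≈ e_6·(e_6/e_5)^p = 2.267e-10·(4.30252e-05)^1.8760 = 2.267e-10·6.43968e-09 ≈ 1.46e-18.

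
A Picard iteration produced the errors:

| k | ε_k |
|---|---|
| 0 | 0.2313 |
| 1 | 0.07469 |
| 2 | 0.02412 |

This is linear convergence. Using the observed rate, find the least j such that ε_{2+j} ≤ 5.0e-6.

Rate ρ ≈ ε_2/ε_1 = 0.02412/0.07469 = 0.3229.
After j more steps, ε_{2+j} ≈ 0.02412·ρ^j; need ρ^j ≤ 5.0e-6/0.02412 = 0.000207297.
j ≥ ln(0.000207297)/ln(0.3229) = -8.4814/-1.13041 = 7.503.
So 8 more iterations are needed.

8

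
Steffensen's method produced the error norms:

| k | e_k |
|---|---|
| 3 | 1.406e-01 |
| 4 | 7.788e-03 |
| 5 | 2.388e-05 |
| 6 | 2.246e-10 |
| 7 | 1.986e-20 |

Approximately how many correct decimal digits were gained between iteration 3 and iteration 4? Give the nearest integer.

1

Digits gained ≈ log₁₀(e_3/e_4) = log₁₀(1.406e-01/7.788e-03) = log₁₀(18.0534) ≈ 1.257.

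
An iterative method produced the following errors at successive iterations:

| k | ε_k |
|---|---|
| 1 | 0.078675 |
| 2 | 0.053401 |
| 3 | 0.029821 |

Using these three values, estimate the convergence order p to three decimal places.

1.504

p ≈ ln(ε_3/ε_2) / ln(ε_2/ε_1)
  = ln(0.029821/0.053401) / ln(0.053401/0.078675)
  = ln(0.558435) / ln(0.678754)
  = -0.582617 / -0.387497 ≈ 1.503539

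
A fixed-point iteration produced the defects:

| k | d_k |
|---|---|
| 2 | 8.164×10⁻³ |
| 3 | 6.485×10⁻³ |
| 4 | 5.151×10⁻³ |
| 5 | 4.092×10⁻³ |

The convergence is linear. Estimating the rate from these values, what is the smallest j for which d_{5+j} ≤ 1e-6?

Rate ρ ≈ d_5/d_4 = 4.092×10⁻³/5.151×10⁻³ = 0.7944.
After j more steps, d_{5+j} ≈ 4.092×10⁻³·ρ^j; need ρ^j ≤ 1e-6/4.092×10⁻³ = 0.000244379.
j ≥ ln(0.000244379)/ln(0.7944) = -8.3168/-0.23017 = 36.133.
So 37 more iterations are needed.

37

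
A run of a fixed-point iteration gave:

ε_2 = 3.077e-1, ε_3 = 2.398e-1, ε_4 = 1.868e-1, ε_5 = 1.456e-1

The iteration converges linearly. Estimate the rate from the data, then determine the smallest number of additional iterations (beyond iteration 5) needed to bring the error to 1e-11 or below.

94

Rate ρ ≈ ε_5/ε_4 = 1.456e-1/1.868e-1 = 0.7794.
After j more steps, ε_{5+j} ≈ 1.456e-1·ρ^j; need ρ^j ≤ 1e-11/1.456e-1 = 6.86813e-11.
j ≥ ln(6.86813e-11)/ln(0.7794) = -23.4015/-0.24923 = 93.895.
So 94 more iterations are needed.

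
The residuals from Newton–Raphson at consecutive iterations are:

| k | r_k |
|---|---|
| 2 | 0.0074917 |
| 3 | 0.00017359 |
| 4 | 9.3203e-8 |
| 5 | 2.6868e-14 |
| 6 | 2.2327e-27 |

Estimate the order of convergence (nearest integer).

Consecutive ratios: r_6/r_5 = 2.2327e-27/2.6868e-14 = 8.30989e-14, r_5/r_4 = 2.6868e-14/9.3203e-8 = 2.88274e-07.
p ≈ ln(8.30989e-14)/ln(2.88274e-07) = -30.1187/-15.0594 ≈ 2.00.
So the convergence is quadratic (order 2).

2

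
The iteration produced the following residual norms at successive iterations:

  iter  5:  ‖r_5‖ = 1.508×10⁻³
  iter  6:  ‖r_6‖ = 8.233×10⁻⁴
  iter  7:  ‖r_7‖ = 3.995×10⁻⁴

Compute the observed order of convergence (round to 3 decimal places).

1.195

p ≈ ln(‖r_7‖/‖r_6‖) / ln(‖r_6‖/‖r_5‖)
  = ln(3.995×10⁻⁴/8.233×10⁻⁴) / ln(8.233×10⁻⁴/1.508×10⁻³)
  = ln(0.485242) / ln(0.545955)
  = -0.723108 / -0.605219 ≈ 1.194787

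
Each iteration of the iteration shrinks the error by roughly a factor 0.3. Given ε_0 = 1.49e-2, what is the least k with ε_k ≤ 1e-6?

After k steps, ε_k ≈ 1.49e-2·0.3^k.
Need 0.3^k ≤ 1e-6/1.49e-2 = 6.71141e-05.
k ≥ ln(6.71141e-05)/ln(0.3) = -9.6091/-1.20397 = 7.981.
Smallest integer k = 8.

8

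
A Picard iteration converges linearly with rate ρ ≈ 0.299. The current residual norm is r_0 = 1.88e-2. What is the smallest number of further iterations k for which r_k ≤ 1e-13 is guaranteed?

22

After k steps, r_k ≈ 1.88e-2·0.299^k.
Need 0.299^k ≤ 1e-13/1.88e-2 = 5.31915e-12.
k ≥ ln(5.31915e-12)/ln(0.299) = -25.9597/-1.20731 = 21.502.
Smallest integer k = 22.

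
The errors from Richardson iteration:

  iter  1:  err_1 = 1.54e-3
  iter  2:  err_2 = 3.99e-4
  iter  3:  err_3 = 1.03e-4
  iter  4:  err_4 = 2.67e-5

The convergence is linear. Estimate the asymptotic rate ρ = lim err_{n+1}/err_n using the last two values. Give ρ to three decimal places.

ρ ≈ err_4/err_3 = 2.67e-5/1.03e-4 = 0.25922

0.259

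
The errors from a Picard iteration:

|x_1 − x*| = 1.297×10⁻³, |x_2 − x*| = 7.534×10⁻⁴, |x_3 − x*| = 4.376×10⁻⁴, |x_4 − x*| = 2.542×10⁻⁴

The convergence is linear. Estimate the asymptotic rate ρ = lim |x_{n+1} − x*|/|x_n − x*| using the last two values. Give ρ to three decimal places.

0.581

ρ ≈ |x_4 − x*|/|x_3 − x*| = 2.542×10⁻⁴/4.376×10⁻⁴ = 0.58090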